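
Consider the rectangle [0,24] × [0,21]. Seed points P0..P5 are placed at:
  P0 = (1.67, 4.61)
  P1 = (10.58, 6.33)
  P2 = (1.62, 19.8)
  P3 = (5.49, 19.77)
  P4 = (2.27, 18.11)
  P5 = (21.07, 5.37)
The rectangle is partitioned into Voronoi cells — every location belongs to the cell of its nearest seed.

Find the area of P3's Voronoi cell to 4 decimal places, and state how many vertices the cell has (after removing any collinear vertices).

Area of P3's cell: 89.8542 (5 vertices)

1. box [0,24]×[0,21]: [(0, 0) (24, 0) (24, 21) (0, 21)]
2. ⊥bis P3·P0 via (3.58,12.19): [(0, 13.0921) (24, 7.0446) (24, 21) (0, 21)]  |A|=262.3599
3. ⊥bis P3·P1 via (8.035,13.05): [(0, 13.0921) (4.8916, 11.8595) (24, 19.0963) (24, 21) (0, 21)]  |A|=147.2155
4. ⊥bis P3·P2 via (3.555,19.785): [(3.4963, 12.2111) (4.8916, 11.8595) (24, 19.0963) (24, 21) (3.5644, 21)]  |A|=117.7277
5. ⊥bis P3·P4 via (3.88,18.94): [(3.5534, 19.5736) (7.0992, 12.6956) (24, 19.0963) (24, 21) (3.5644, 21)]  |A|=103.507
6. ⊥bis P3·P5 via (13.28,12.57): [(3.5534, 19.5736) (7.0992, 12.6956) (16.7873, 16.3647) (21.0715, 21) (3.5644, 21)]  |A|=89.8542
7. canonical 5-gon: [(3.5534, 19.5736) (7.0992, 12.6956) (16.7873, 16.3647) (21.0715, 21) (3.5644, 21)]
8. shoelace: 89.8542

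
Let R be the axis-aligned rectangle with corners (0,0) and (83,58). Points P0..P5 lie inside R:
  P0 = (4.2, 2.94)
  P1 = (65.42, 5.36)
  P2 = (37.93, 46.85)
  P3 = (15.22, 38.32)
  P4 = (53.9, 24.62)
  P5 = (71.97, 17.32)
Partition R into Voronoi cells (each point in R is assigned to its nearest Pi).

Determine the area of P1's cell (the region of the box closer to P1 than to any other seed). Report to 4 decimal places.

Area of P1's cell: 418.0528

1. box [0,83]×[0,58]: [(0, 0) (83, 0) (83, 58) (0, 58)]
2. ⊥bis P1·P0 via (34.81,4.15): [(34.974, 0) (83, 0) (83, 58) (32.6813, 58)]  |A|=2851.994
3. ⊥bis P1·P2 via (51.675,26.105): [(34.3947, 14.6556) (34.974, 0) (83, 0) (83, 46.86)]  |A|=1490.7463
4. ⊥bis P1·P3 via (40.32,21.84): [(36.5332, 16.0725) (34.4633, 12.9199) (34.974, 0) (83, 0) (83, 46.86)]  |A|=1488.8418
5. ⊥bis P1·P4 via (59.66,14.99): [(34.9654, 0.2194) (34.974, 0) (83, 0) (83, 28.9504)]  |A|=700.5782
6. ⊥bis P1·P5 via (68.695,11.34): [(60.7929, 15.6676) (34.9654, 0.2194) (34.974, 0) (83, 0) (83, 3.5057)]  |A|=418.0528
7. canonical 5-gon: [(60.7929, 15.6676) (34.9654, 0.2194) (34.974, 0) (83, 0) (83, 3.5057)]
8. shoelace: 418.0528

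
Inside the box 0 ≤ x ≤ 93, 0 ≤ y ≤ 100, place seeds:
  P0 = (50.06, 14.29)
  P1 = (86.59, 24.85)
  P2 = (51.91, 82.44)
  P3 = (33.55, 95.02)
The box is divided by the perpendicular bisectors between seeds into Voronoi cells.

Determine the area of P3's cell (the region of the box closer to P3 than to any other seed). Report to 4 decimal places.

Area of P3's cell: 1702.2359

1. box [0,93]×[0,100]: [(0, 0) (93, 0) (93, 100) (0, 100)]
2. ⊥bis P3·P0 via (41.805,54.655): [(0, 46.1055) (93, 65.1248) (93, 100) (0, 100)]  |A|=4127.7893
3. ⊥bis P3·P1 via (60.07,59.935): [(0, 46.1055) (57.2685, 57.8174) (93, 84.8261) (93, 100) (0, 100)]  |A|=3775.812
4. ⊥bis P3·P2 via (42.73,88.73): [(0, 46.1055) (15.7283, 49.3221) (50.452, 100) (0, 100)]  |A|=1702.2359
5. canonical 4-gon: [(0, 46.1055) (15.7283, 49.3221) (50.452, 100) (0, 100)]
6. shoelace: 1702.2359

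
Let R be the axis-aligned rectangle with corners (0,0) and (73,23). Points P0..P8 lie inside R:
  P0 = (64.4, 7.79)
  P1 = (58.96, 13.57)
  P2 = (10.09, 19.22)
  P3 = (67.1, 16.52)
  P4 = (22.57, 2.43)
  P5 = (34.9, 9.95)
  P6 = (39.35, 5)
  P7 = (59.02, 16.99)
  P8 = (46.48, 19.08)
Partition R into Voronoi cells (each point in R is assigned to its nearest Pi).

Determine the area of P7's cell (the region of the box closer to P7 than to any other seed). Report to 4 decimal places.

Area of P7's cell: 78.9890

1. box [0,73]×[0,23]: [(0, 0) (73, 0) (73, 23) (0, 23)]
2. ⊥bis P7·P0 via (61.71,12.39): [(0, 0) (40.5226, 0) (73, 18.9922) (73, 23) (0, 23)]  |A|=1370.5918
3. ⊥bis P7·P1 via (58.99,15.28): [(0, 16.3149) (66.4288, 15.1495) (73, 18.9922) (73, 23) (0, 23)]  |A|=521.7527
4. ⊥bis P7·P2 via (34.555,18.105): [(34.4459, 15.7106) (66.4288, 15.1495) (73, 18.9922) (73, 23) (34.7781, 23)]  |A|=279.8602
5. ⊥bis P7·P3 via (63.06,16.755): [(34.4459, 15.7106) (62.9701, 15.2102) (63.4233, 23) (34.7781, 23)]  |A|=215.616
6. ⊥bis P7·P4 via (40.795,9.71): [(38.4259, 15.6408) (62.9701, 15.2102) (63.4233, 23) (35.4863, 23)]  |A|=198.4923
7. ⊥bis P7·P5 via (46.96,13.47): [(46.3671, 15.5015) (62.9701, 15.2102) (63.4233, 23) (44.1784, 23)]  |A|=136.8876
8. ⊥bis P7·P6 via (49.185,10.995): [(46.3019, 15.7249) (46.4388, 15.5002) (62.9701, 15.2102) (63.4233, 23) (44.1784, 23)]  |A|=136.8796
9. ⊥bis P7·P8 via (52.75,18.035): [(52.3104, 15.3972) (62.9701, 15.2102) (63.4233, 23) (53.5775, 23)]  |A|=78.989
10. canonical 4-gon: [(52.3104, 15.3972) (62.9701, 15.2102) (63.4233, 23) (53.5775, 23)]
11. shoelace: 78.989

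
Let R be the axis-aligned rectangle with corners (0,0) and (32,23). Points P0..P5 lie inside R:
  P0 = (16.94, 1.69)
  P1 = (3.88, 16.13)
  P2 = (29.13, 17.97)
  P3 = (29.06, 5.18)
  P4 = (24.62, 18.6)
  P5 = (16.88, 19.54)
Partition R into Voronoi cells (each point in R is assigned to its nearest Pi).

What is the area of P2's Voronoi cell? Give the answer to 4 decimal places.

1. box [0,32]×[0,23]: [(0, 0) (32, 0) (32, 23) (0, 23)]
2. ⊥bis P2·P0 via (23.035,9.83): [(32, 3.1173) (32, 23) (5.4462, 23)]  |A|=263.9812
3. ⊥bis P2·P1 via (16.505,17.05): [(16.6846, 14.585) (32, 3.1173) (32, 23) (16.0714, 23)]  |A|=219.2754
4. ⊥bis P2·P3 via (29.095,11.575): [(16.6846, 14.585) (20.6427, 11.6213) (32, 11.5591) (32, 23) (16.0714, 23)]  |A|=171.3374
5. ⊥bis P2·P4 via (26.875,18.285): [(25.9401, 11.5923) (32, 11.5591) (32, 23) (27.5336, 23)]  |A|=60.1409
6. ⊥bis P2·P5 via (23.005,18.755): [(25.9401, 11.5923) (32, 11.5591) (32, 23) (27.5336, 23)]  |A|=60.1409
7. canonical 4-gon: [(25.9401, 11.5923) (32, 11.5591) (32, 23) (27.5336, 23)]
8. shoelace: 60.1409

Area of P2's cell: 60.1409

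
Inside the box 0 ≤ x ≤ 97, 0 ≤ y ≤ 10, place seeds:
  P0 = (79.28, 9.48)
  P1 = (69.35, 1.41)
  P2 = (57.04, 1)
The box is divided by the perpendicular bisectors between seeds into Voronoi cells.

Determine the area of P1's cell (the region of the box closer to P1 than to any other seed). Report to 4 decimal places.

1. box [0,97]×[0,10]: [(0, 0) (97, 0) (97, 10) (0, 10)]
2. ⊥bis P1·P0 via (74.315,5.445): [(0, 0) (78.7401, 0) (70.6132, 10) (0, 10)]  |A|=746.7665
3. ⊥bis P1·P2 via (63.195,1.205): [(63.2351, 0) (78.7401, 0) (70.6132, 10) (62.9021, 10)]  |A|=116.0804
4. canonical 4-gon: [(63.2351, 0) (78.7401, 0) (70.6132, 10) (62.9021, 10)]
5. shoelace: 116.0804

Area of P1's cell: 116.0804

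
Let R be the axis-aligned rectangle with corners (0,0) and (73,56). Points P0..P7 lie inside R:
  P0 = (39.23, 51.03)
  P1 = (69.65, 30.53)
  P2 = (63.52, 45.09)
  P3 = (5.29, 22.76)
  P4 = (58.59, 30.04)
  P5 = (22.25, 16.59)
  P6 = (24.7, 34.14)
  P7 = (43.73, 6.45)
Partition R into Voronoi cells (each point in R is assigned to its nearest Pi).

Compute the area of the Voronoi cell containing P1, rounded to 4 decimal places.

Area of P1's cell: 284.2078

1. box [0,73]×[0,56]: [(0, 0) (73, 0) (73, 56) (0, 56)]
2. ⊥bis P1·P0 via (54.44,40.78): [(26.9584, 0) (73, 0) (73, 56) (64.6967, 56)]  |A|=1521.6559
3. ⊥bis P1·P2 via (66.585,37.81): [(46.835, 29.4949) (26.9584, 0) (73, 0) (73, 40.5108)]  |A|=1208.9794
4. ⊥bis P1·P3 via (37.47,26.645): [(46.835, 29.4949) (38.601, 17.2765) (40.6868, 0) (73, 0) (73, 40.5108)]  |A|=1090.3903
5. ⊥bis P1·P4 via (64.12,30.285): [(63.8379, 36.6534) (65.4617, 0) (73, 0) (73, 40.5108)]  |A|=323.7344
6. ⊥bis P1·P5 via (45.95,23.56): [(63.8379, 36.6534) (65.4617, 0) (73, 0) (73, 40.5108)]  |A|=323.7344
7. ⊥bis P1·P6 via (47.175,32.335): [(63.8379, 36.6534) (65.4617, 0) (73, 0) (73, 40.5108)]  |A|=323.7344
8. ⊥bis P1·P7 via (56.69,18.49): [(63.8379, 36.6534) (65.0408, 9.5011) (73, 0.9337) (73, 40.5108)]  |A|=284.2078
9. canonical 4-gon: [(63.8379, 36.6534) (65.0408, 9.5011) (73, 0.9337) (73, 40.5108)]
10. shoelace: 284.2078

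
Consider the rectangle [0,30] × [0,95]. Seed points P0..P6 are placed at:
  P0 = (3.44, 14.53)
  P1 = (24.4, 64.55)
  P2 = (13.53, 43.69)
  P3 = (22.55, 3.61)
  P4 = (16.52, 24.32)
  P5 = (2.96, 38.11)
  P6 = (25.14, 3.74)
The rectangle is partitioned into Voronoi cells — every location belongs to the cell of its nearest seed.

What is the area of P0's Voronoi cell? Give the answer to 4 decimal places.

Area of P0's cell: 280.2791

1. box [0,30]×[0,95]: [(0, 0) (30, 0) (30, 95) (0, 95)]
2. ⊥bis P0·P1 via (13.92,39.54): [(0, 45.3729) (0, 0) (30, 0) (30, 32.802)]  |A|=1172.6234
3. ⊥bis P0·P2 via (8.485,29.11): [(0, 32.046) (0, 0) (30, 0) (30, 21.6653)]  |A|=805.67
4. ⊥bis P0·P3 via (12.995,9.07): [(21.8114, 24.4988) (0, 32.046) (0, 0) (7.8121, 0)]  |A|=445.1785
5. ⊥bis P0·P4 via (9.98,19.425): [(15.0451, 12.6577) (0.72, 31.7969) (0, 32.046) (0, 0) (7.8121, 0)]  |A|=295.6157
6. ⊥bis P0·P5 via (3.2,26.32): [(15.0451, 12.6577) (4.795, 26.3525) (0, 26.2549) (0, 0) (7.8121, 0)]  |A|=280.2791
7. ⊥bis P0·P6 via (14.29,9.135): [(15.0451, 12.6577) (4.795, 26.3525) (0, 26.2549) (0, 0) (7.8121, 0)]  |A|=280.2791
8. canonical 5-gon: [(15.0451, 12.6577) (4.795, 26.3525) (0, 26.2549) (0, 0) (7.8121, 0)]
9. shoelace: 280.2791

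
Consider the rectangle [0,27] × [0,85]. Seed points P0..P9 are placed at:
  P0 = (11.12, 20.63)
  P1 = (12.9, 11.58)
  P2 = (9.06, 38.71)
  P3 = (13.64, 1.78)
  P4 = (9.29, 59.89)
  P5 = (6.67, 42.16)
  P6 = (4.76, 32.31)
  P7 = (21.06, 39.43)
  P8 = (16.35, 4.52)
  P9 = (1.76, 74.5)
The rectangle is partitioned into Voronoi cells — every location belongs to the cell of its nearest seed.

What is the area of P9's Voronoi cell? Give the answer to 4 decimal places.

Area of P9's cell: 369.7564

1. box [0,27]×[0,85]: [(0, 0) (27, 0) (27, 85) (0, 85)]
2. ⊥bis P9·P0 via (6.44,47.565): [(0, 46.446) (27, 51.1373) (27, 85) (0, 85)]  |A|=977.6245
3. ⊥bis P9·P1 via (7.33,43.04): [(0, 46.446) (27, 51.1373) (27, 85) (0, 85)]  |A|=977.6245
4. ⊥bis P9·P2 via (5.41,56.605): [(0, 55.5015) (27, 61.0087) (27, 85) (0, 85)]  |A|=722.1124
5. ⊥bis P9·P3 via (7.7,38.14): [(0, 55.5015) (27, 61.0087) (27, 85) (0, 85)]  |A|=722.1124
6. ⊥bis P9·P4 via (5.525,67.195): [(0, 64.3474) (27, 78.2632) (27, 85) (0, 85)]  |A|=369.7564
7. ⊥bis P9·P5 via (4.215,58.33): [(0, 64.3474) (27, 78.2632) (27, 85) (0, 85)]  |A|=369.7564
8. ⊥bis P9·P6 via (3.26,53.405): [(0, 64.3474) (27, 78.2632) (27, 85) (0, 85)]  |A|=369.7564
9. ⊥bis P9·P7 via (11.41,56.965): [(0, 64.3474) (27, 78.2632) (27, 85) (0, 85)]  |A|=369.7564
10. ⊥bis P9·P8 via (9.055,39.51): [(0, 64.3474) (27, 78.2632) (27, 85) (0, 85)]  |A|=369.7564
11. canonical 4-gon: [(0, 64.3474) (27, 78.2632) (27, 85) (0, 85)]
12. shoelace: 369.7564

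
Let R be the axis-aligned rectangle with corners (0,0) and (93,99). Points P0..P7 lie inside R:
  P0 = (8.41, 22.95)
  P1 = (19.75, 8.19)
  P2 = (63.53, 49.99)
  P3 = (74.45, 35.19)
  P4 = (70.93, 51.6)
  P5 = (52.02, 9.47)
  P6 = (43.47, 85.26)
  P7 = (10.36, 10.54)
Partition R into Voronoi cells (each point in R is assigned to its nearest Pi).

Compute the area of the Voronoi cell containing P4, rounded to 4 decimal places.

Area of P4's cell: 1139.8011

1. box [0,93]×[0,99]: [(0, 0) (93, 0) (93, 99) (0, 99)]
2. ⊥bis P4·P0 via (39.67,37.275): [(56.7514, 0) (93, 0) (93, 99) (11.3843, 99)]  |A|=5834.2826
3. ⊥bis P4·P1 via (45.34,29.895): [(40.3629, 35.763) (70.6964, 0) (93, 0) (93, 99) (11.3843, 99)]  |A|=5584.9248
4. ⊥bis P4·P2 via (67.23,50.795): [(78.2813, 0) (93, 0) (93, 99) (56.7422, 99)]  |A|=2523.3367
5. ⊥bis P4·P3 via (72.69,43.395): [(69.0117, 42.606) (93, 47.7516) (93, 99) (56.7422, 99)]  |A|=1637.0451
6. ⊥bis P4·P5 via (61.475,30.535): [(69.0117, 42.606) (93, 47.7516) (93, 99) (56.7422, 99)]  |A|=1637.0451
7. ⊥bis P4·P6 via (57.2,68.43): [(62.4596, 72.7208) (69.0117, 42.606) (93, 47.7516) (93, 97.6358)]  |A|=1139.8011
8. ⊥bis P4·P7 via (40.645,31.07): [(62.4596, 72.7208) (69.0117, 42.606) (93, 47.7516) (93, 97.6358)]  |A|=1139.8011
9. canonical 4-gon: [(62.4596, 72.7208) (69.0117, 42.606) (93, 47.7516) (93, 97.6358)]
10. shoelace: 1139.8011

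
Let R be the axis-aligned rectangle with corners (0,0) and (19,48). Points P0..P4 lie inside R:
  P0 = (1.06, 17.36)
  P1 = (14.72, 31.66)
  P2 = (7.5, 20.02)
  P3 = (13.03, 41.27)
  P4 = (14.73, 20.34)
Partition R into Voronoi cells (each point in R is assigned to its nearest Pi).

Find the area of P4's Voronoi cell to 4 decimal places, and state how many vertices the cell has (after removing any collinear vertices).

Area of P4's cell: 196.7490 (4 vertices)

1. box [0,19]×[0,48]: [(0, 0) (19, 0) (19, 48) (0, 48)]
2. ⊥bis P4·P0 via (7.895,18.85): [(12.0042, 0) (19, 0) (19, 48) (1.5404, 48)]  |A|=586.9285
3. ⊥bis P4·P1 via (14.725,26): [(6.3379, 25.9926) (12.0042, 0) (19, 0) (19, 26.0038)]  |A|=255.5499
4. ⊥bis P4·P2 via (11.115,20.18): [(10.8576, 25.9966) (12.0082, 0) (19, 0) (19, 26.0038)]  |A|=196.749
5. ⊥bis P4·P3 via (13.88,30.805): [(10.8576, 25.9966) (12.0082, 0) (19, 0) (19, 26.0038)]  |A|=196.749
6. canonical 4-gon: [(10.8576, 25.9966) (12.0082, 0) (19, 0) (19, 26.0038)]
7. shoelace: 196.749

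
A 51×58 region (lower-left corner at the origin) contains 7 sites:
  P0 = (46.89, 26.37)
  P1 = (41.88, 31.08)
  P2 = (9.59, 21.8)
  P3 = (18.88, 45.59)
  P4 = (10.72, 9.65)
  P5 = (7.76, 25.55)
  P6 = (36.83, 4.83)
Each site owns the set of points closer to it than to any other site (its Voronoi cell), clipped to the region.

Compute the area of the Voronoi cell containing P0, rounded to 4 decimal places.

Area of P0's cell: 194.9486

1. box [0,51]×[0,58]: [(0, 0) (51, 0) (51, 58) (0, 58)]
2. ⊥bis P0·P1 via (44.385,28.725): [(17.3801, 0) (51, 0) (51, 35.7613)]  |A|=601.147
3. ⊥bis P0·P2 via (28.24,24.085): [(29.5985, 12.9967) (31.1909, 0) (51, 0) (51, 35.7613)]  |A|=511.3992
4. ⊥bis P0·P3 via (32.885,35.98): [(29.5985, 12.9967) (31.1909, 0) (51, 0) (51, 35.7613)]  |A|=511.3992
5. ⊥bis P0·P4 via (28.805,18.01): [(30.6201, 14.0834) (37.1303, 0) (51, 0) (51, 35.7613)]  |A|=462.0717
6. ⊥bis P0·P5 via (27.325,25.96): [(30.6201, 14.0834) (37.1303, 0) (51, 0) (51, 35.7613)]  |A|=462.0717
7. ⊥bis P0·P6 via (41.86,15.6): [(35.0403, 18.7851) (51, 11.3313) (51, 35.7613)]  |A|=194.9486
8. canonical 3-gon: [(35.0403, 18.7851) (51, 11.3313) (51, 35.7613)]
9. shoelace: 194.9486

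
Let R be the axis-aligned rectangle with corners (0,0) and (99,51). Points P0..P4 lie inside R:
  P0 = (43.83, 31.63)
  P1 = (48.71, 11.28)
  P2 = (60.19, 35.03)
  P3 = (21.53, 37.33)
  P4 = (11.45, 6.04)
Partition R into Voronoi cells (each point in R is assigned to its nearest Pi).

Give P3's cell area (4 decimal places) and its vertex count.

1. box [0,99]×[0,51]: [(0, 0) (99, 0) (99, 51) (0, 51)]
2. ⊥bis P3·P0 via (32.68,34.48): [(0, 0) (23.8667, 0) (36.9026, 51) (0, 51)]  |A|=1549.6178
3. ⊥bis P3·P1 via (35.12,24.305): [(0, 0) (11.8255, 0) (28.246, 17.1328) (36.9026, 51) (0, 51)]  |A|=1446.4678
4. ⊥bis P3·P2 via (40.86,36.18): [(0, 0) (11.8255, 0) (28.246, 17.1328) (36.9026, 51) (0, 51)]  |A|=1446.4678
5. ⊥bis P3·P4 via (16.49,21.685): [(0, 26.9972) (28.4266, 17.8396) (36.9026, 51) (0, 51)]  |A|=953.0109
6. canonical 4-gon: [(0, 26.9972) (28.4266, 17.8396) (36.9026, 51) (0, 51)]
7. shoelace: 953.0109

Area of P3's cell: 953.0109 (4 vertices)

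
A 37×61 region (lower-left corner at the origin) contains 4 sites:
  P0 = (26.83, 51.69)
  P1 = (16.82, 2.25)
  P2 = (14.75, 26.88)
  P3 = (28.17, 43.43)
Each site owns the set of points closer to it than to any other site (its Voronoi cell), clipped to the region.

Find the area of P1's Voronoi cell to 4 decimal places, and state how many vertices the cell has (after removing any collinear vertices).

Area of P1's cell: 547.3476 (4 vertices)

1. box [0,37]×[0,61]: [(0, 0) (37, 0) (37, 61) (0, 61)]
2. ⊥bis P1·P0 via (21.825,26.97): [(0, 31.3889) (0, 0) (37, 0) (37, 23.8976)]  |A|=1022.7986
3. ⊥bis P1·P2 via (15.785,14.565): [(0, 13.2384) (0, 0) (37, 0) (37, 16.348)]  |A|=547.3476
4. ⊥bis P1·P3 via (22.495,22.84): [(0, 13.2384) (0, 0) (37, 0) (37, 16.348)]  |A|=547.3476
5. canonical 4-gon: [(0, 13.2384) (0, 0) (37, 0) (37, 16.348)]
6. shoelace: 547.3476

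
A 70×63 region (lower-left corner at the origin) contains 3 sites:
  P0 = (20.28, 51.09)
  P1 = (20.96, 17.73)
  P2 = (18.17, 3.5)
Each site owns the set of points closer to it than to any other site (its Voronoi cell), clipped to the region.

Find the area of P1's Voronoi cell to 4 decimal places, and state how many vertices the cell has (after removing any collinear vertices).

1. box [0,70]×[0,63]: [(0, 0) (70, 0) (70, 63) (0, 63)]
2. ⊥bis P1·P0 via (20.62,34.41): [(0, 33.9897) (0, 0) (70, 0) (70, 35.4165)]  |A|=2429.2182
3. ⊥bis P1·P2 via (19.565,10.615): [(0, 33.9897) (0, 14.451) (70, 0.7265) (70, 35.4165)]  |A|=1898.0063
4. canonical 4-gon: [(0, 33.9897) (0, 14.451) (70, 0.7265) (70, 35.4165)]
5. shoelace: 1898.0063

Area of P1's cell: 1898.0063 (4 vertices)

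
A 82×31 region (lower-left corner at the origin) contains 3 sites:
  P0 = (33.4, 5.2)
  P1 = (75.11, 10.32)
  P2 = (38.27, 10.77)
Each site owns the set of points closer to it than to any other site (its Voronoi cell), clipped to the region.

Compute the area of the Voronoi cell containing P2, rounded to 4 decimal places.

Area of P2's cell: 914.8320

1. box [0,82]×[0,31]: [(0, 0) (82, 0) (82, 31) (0, 31)]
2. ⊥bis P2·P0 via (35.835,7.985): [(44.9677, 0) (82, 0) (82, 31) (9.5119, 31)]  |A|=1697.5657
3. ⊥bis P2·P1 via (56.69,10.545): [(44.9677, 0) (56.5612, 0) (56.9399, 31) (9.5119, 31)]  |A|=914.832
4. canonical 4-gon: [(44.9677, 0) (56.5612, 0) (56.9399, 31) (9.5119, 31)]
5. shoelace: 914.832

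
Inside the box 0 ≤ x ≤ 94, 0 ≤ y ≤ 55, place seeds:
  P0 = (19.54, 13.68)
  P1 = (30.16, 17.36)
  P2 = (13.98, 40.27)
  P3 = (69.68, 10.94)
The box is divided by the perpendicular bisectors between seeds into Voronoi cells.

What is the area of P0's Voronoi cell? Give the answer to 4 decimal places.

Area of P0's cell: 661.6144

1. box [0,94]×[0,55]: [(0, 0) (94, 0) (94, 55) (0, 55)]
2. ⊥bis P0·P1 via (24.85,15.52): [(0, 0) (30.2279, 0) (11.1695, 55) (0, 55)]  |A|=1138.4306
3. ⊥bis P0·P2 via (16.76,26.975): [(0, 23.4705) (0, 0) (30.2279, 0) (20.6023, 27.7784)]  |A|=661.6144
4. ⊥bis P0·P3 via (44.61,12.31): [(0, 23.4705) (0, 0) (30.2279, 0) (20.6023, 27.7784)]  |A|=661.6144
5. canonical 4-gon: [(0, 23.4705) (0, 0) (30.2279, 0) (20.6023, 27.7784)]
6. shoelace: 661.6144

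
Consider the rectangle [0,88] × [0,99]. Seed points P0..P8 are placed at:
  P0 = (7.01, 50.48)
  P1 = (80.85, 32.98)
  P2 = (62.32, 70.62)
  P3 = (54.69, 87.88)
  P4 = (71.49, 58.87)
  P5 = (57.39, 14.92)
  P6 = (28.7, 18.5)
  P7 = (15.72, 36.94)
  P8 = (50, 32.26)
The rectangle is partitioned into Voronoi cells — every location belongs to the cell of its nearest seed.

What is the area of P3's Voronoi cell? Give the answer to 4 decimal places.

1. box [0,88]×[0,99]: [(0, 0) (88, 0) (88, 99) (0, 99)]
2. ⊥bis P3·P0 via (30.85,69.18): [(85.1145, 0) (88, 0) (88, 99) (7.4593, 99)]  |A|=4129.5956
3. ⊥bis P3·P1 via (67.77,60.43): [(45.8911, 50.0046) (88, 70.0697) (88, 99) (7.4593, 99)]  |A|=2582.1731
4. ⊥bis P3·P2 via (58.505,79.25): [(32.1053, 67.5797) (88, 92.2886) (88, 99) (7.4593, 99)]  |A|=1452.8722
5. ⊥bis P3·P4 via (63.09,73.375): [(32.1053, 67.5797) (88, 92.2886) (88, 99) (7.4593, 99)]  |A|=1452.8722
6. ⊥bis P3·P5 via (56.04,51.4): [(32.1053, 67.5797) (88, 92.2886) (88, 99) (7.4593, 99)]  |A|=1452.8722
7. ⊥bis P3·P6 via (41.695,53.19): [(32.1053, 67.5797) (88, 92.2886) (88, 99) (7.4593, 99)]  |A|=1452.8722
8. ⊥bis P3·P7 via (35.205,62.41): [(32.1053, 67.5797) (88, 92.2886) (88, 99) (7.4593, 99)]  |A|=1452.8722
9. ⊥bis P3·P8 via (52.345,60.07): [(32.1053, 67.5797) (88, 92.2886) (88, 99) (7.4593, 99)]  |A|=1452.8722
10. canonical 4-gon: [(32.1053, 67.5797) (88, 92.2886) (88, 99) (7.4593, 99)]
11. shoelace: 1452.8722

Area of P3's cell: 1452.8722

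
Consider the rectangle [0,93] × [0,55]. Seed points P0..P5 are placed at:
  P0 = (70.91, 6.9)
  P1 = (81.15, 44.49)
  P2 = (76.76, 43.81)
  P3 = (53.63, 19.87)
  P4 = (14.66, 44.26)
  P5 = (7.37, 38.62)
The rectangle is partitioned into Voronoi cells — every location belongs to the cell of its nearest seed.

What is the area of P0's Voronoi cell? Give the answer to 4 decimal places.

Area of P0's cell: 757.1814

1. box [0,93]×[0,55]: [(0, 0) (93, 0) (93, 55) (0, 55)]
2. ⊥bis P0·P1 via (76.03,25.695): [(0, 46.4066) (0, 0) (93, 0) (93, 21.0722)]  |A|=3137.7598
3. ⊥bis P0·P2 via (73.835,25.355): [(82.0684, 24.0501) (0, 37.0574) (0, 0) (93, 0) (93, 21.0722)]  |A|=2754.1238
4. ⊥bis P0·P3 via (62.27,13.385): [(82.0684, 24.0501) (71.5288, 25.7205) (52.2235, 0) (93, 0) (93, 21.0722)]  |A|=757.1814
5. ⊥bis P0·P4 via (42.785,25.58): [(82.0684, 24.0501) (71.5288, 25.7205) (52.2235, 0) (93, 0) (93, 21.0722)]  |A|=757.1814
6. ⊥bis P0·P5 via (39.14,22.76): [(82.0684, 24.0501) (71.5288, 25.7205) (52.2235, 0) (93, 0) (93, 21.0722)]  |A|=757.1814
7. canonical 5-gon: [(82.0684, 24.0501) (71.5288, 25.7205) (52.2235, 0) (93, 0) (93, 21.0722)]
8. shoelace: 757.1814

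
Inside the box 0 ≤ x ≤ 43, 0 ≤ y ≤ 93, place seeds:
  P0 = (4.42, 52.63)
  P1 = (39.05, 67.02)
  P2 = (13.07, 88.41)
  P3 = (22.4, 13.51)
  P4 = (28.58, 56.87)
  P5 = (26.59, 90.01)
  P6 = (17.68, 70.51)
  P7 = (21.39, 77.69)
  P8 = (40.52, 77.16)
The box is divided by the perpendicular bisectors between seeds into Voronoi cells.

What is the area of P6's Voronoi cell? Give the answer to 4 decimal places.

1. box [0,43]×[0,93]: [(0, 0) (43, 0) (43, 93) (0, 93)]
2. ⊥bis P6·P0 via (11.05,61.57): [(0, 69.7648) (43, 37.8755) (43, 93) (0, 93)]  |A|=1684.7328
3. ⊥bis P6·P1 via (28.365,68.765): [(0, 69.7648) (25.4464, 50.8935) (32.3229, 93) (0, 93)]  |A|=976.1273
4. ⊥bis P6·P2 via (15.375,79.46): [(0, 75.5003) (0, 69.7648) (25.4464, 50.8935) (30.7587, 83.4219)]  |A|=552.1982
5. ⊥bis P6·P3 via (20.04,42.01): [(0, 75.5003) (0, 69.7648) (25.4464, 50.8935) (30.7587, 83.4219)]  |A|=552.1982
6. ⊥bis P6·P4 via (23.13,63.69): [(0, 75.5003) (0, 69.7648) (15.9395, 57.9439) (28.1975, 67.7396) (30.7587, 83.4219)]  |A|=462.423
7. ⊥bis P6·P5 via (22.135,80.26): [(20.818, 80.8618) (0, 75.5003) (0, 69.7648) (15.9395, 57.9439) (28.1975, 67.7396) (29.6793, 76.8128)]  |A|=430.955
8. ⊥bis P6·P7 via (19.535,74.1): [(11.2285, 78.3921) (0, 75.5003) (0, 69.7648) (15.9395, 57.9439) (28.1975, 67.7396) (28.4813, 69.4773)]  |A|=331.9797
9. ⊥bis P6·P8 via (29.1,73.835): [(11.2285, 78.3921) (0, 75.5003) (0, 69.7648) (15.9395, 57.9439) (28.1975, 67.7396) (28.4813, 69.4773)]  |A|=331.9797
10. canonical 6-gon: [(11.2285, 78.3921) (0, 75.5003) (0, 69.7648) (15.9395, 57.9439) (28.1975, 67.7396) (28.4813, 69.4773)]
11. shoelace: 331.9797

Area of P6's cell: 331.9797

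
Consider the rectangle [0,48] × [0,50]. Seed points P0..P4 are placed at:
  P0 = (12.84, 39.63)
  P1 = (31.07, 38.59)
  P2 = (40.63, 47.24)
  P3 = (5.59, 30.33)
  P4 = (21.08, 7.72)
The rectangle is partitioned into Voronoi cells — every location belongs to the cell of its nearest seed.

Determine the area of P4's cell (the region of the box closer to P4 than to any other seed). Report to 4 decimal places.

1. box [0,48]×[0,50]: [(0, 0) (48, 0) (48, 50) (0, 50)]
2. ⊥bis P4·P0 via (16.96,23.675): [(0, 19.2955) (0, 0) (48, 0) (48, 31.6903)]  |A|=1223.6598
3. ⊥bis P4·P1 via (26.075,23.155): [(21.136, 24.7533) (0, 19.2955) (0, 0) (48, 0) (48, 16.0597)]  |A|=1013.7093
4. ⊥bis P4·P2 via (30.855,27.48): [(21.136, 24.7533) (0, 19.2955) (0, 0) (48, 0) (48, 16.0597)]  |A|=1013.7093
5. ⊥bis P4·P3 via (13.335,19.025): [(21.5166, 24.6302) (0, 9.8893) (0, 0) (48, 0) (48, 16.0597)]  |A|=910.1739
6. canonical 5-gon: [(21.5166, 24.6302) (0, 9.8893) (0, 0) (48, 0) (48, 16.0597)]
7. shoelace: 910.1739

Area of P4's cell: 910.1739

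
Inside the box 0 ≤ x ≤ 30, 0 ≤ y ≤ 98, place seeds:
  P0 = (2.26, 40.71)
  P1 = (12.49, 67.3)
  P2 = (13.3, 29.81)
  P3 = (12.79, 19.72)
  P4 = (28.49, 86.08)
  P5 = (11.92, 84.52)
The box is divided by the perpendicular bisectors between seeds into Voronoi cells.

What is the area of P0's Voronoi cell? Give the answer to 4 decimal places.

1. box [0,30]×[0,98]: [(0, 0) (30, 0) (30, 98) (0, 98)]
2. ⊥bis P0·P1 via (7.375,54.005): [(0, 56.8424) (0, 0) (30, 0) (30, 45.3005)]  |A|=1532.1428
3. ⊥bis P0·P2 via (7.78,35.26): [(21.081, 48.7319) (0, 56.8424) (0, 27.3801)]  |A|=310.548
4. ⊥bis P0·P3 via (7.525,30.215): [(21.081, 48.7319) (0, 56.8424) (0, 27.3801)]  |A|=310.548
5. ⊥bis P0·P4 via (15.375,63.395): [(21.081, 48.7319) (0, 56.8424) (0, 27.3801)]  |A|=310.548
6. ⊥bis P0·P5 via (7.09,62.615): [(21.081, 48.7319) (0, 56.8424) (0, 27.3801)]  |A|=310.548
7. canonical 3-gon: [(21.081, 48.7319) (0, 56.8424) (0, 27.3801)]
8. shoelace: 310.548

Area of P0's cell: 310.5480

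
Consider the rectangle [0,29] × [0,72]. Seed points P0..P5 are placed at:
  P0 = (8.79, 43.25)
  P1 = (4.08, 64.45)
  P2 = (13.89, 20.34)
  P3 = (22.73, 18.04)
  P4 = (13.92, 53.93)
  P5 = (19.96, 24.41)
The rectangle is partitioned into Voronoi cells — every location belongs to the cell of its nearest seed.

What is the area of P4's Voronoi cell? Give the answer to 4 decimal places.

1. box [0,29]×[0,72]: [(0, 0) (29, 0) (29, 72) (0, 72)]
2. ⊥bis P4·P0 via (11.355,48.59): [(0, 54.0442) (29, 40.1145) (29, 72) (0, 72)]  |A|=722.6991
3. ⊥bis P4·P1 via (9,59.19): [(2.3116, 52.9339) (29, 40.1145) (29, 72) (22.6952, 72)]  |A|=485.5912
4. ⊥bis P4·P2 via (13.905,37.135): [(2.3116, 52.9339) (29, 40.1145) (29, 72) (22.6952, 72)]  |A|=485.5912
5. ⊥bis P4·P3 via (18.325,35.985): [(2.3116, 52.9339) (29, 40.1145) (29, 72) (22.6952, 72)]  |A|=485.5912
6. ⊥bis P4·P5 via (16.94,39.17): [(2.3116, 52.9339) (26.7763, 41.1826) (29, 41.6376) (29, 72) (22.6952, 72)]  |A|=483.8978
7. canonical 5-gon: [(2.3116, 52.9339) (26.7763, 41.1826) (29, 41.6376) (29, 72) (22.6952, 72)]
8. shoelace: 483.8978

Area of P4's cell: 483.8978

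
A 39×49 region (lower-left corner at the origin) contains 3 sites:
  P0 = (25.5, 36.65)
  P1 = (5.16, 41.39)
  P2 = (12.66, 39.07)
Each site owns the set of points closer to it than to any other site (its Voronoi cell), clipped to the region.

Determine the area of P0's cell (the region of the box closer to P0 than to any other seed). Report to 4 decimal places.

Area of P0's cell: 1099.4623

1. box [0,39]×[0,49]: [(0, 0) (39, 0) (39, 49) (0, 49)]
2. ⊥bis P0·P1 via (15.33,39.02): [(6.2368, 0) (39, 0) (39, 49) (17.6557, 49)]  |A|=1325.6321
3. ⊥bis P0·P2 via (19.08,37.86): [(11.9444, 0) (39, 0) (39, 49) (21.1796, 49)]  |A|=1099.4623
4. canonical 4-gon: [(11.9444, 0) (39, 0) (39, 49) (21.1796, 49)]
5. shoelace: 1099.4623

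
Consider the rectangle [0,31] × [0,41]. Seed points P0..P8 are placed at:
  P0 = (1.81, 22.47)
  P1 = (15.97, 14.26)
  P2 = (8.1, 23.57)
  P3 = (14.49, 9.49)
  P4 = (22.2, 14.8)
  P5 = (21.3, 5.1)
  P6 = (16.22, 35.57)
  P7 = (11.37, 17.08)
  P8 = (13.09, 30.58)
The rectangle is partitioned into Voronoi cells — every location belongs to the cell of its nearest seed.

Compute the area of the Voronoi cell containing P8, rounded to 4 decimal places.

Area of P8's cell: 171.9925

1. box [0,31]×[0,41]: [(0, 0) (31, 0) (31, 41) (0, 41)]
2. ⊥bis P8·P0 via (7.45,26.525): [(0, 36.887) (26.5207, 0) (31, 0) (31, 41) (0, 41)]  |A|=781.8648
3. ⊥bis P8·P1 via (14.53,22.42): [(0, 36.887) (10.8662, 21.7735) (31, 25.3265) (31, 41) (0, 41)]  |A|=478.1414
4. ⊥bis P8·P2 via (10.595,27.075): [(0, 36.887) (3.3431, 32.2372) (16.617, 22.7883) (31, 25.3265) (31, 41) (0, 41)]  |A|=444.2367
5. ⊥bis P8·P3 via (13.79,20.035): [(0, 36.887) (3.3431, 32.2372) (16.617, 22.7883) (31, 25.3265) (31, 41) (0, 41)]  |A|=444.2367
6. ⊥bis P8·P4 via (17.645,22.69): [(0, 36.887) (3.3431, 32.2372) (16.617, 22.7883) (18.3428, 23.0928) (31, 30.4) (31, 41) (0, 41)]  |A|=412.1282
7. ⊥bis P8·P5 via (17.195,17.84): [(0, 36.887) (3.3431, 32.2372) (16.617, 22.7883) (18.3428, 23.0928) (31, 30.4) (31, 41) (0, 41)]  |A|=412.1282
8. ⊥bis P8·P6 via (14.655,33.075): [(0, 36.887) (3.3431, 32.2372) (16.617, 22.7883) (18.3428, 23.0928) (24.7094, 26.7684) (2.0206, 41) (0, 41)]  |A|=172.5754
9. ⊥bis P8·P7 via (12.23,23.83): [(0, 36.887) (3.3431, 32.2372) (15.791, 23.3763) (18.2057, 23.0687) (18.3428, 23.0928) (24.7094, 26.7684) (2.0206, 41) (0, 41)]  |A|=171.9925
10. canonical 8-gon: [(0, 36.887) (3.3431, 32.2372) (15.791, 23.3763) (18.2057, 23.0687) (18.3428, 23.0928) (24.7094, 26.7684) (2.0206, 41) (0, 41)]
11. shoelace: 171.9925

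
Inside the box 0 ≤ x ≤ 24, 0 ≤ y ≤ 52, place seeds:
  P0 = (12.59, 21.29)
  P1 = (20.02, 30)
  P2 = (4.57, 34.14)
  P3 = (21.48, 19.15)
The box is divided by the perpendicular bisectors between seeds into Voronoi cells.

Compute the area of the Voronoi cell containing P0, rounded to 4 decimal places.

1. box [0,24]×[0,52]: [(0, 0) (24, 0) (24, 52) (0, 52)]
2. ⊥bis P0·P1 via (16.305,25.645): [(0, 39.5539) (0, 0) (24, 0) (24, 19.0808)]  |A|=703.6163
3. ⊥bis P0·P2 via (8.58,27.715): [(11.6397, 29.6247) (0, 22.36) (0, 0) (24, 0) (24, 19.0808)]  |A|=603.5504
4. ⊥bis P0·P3 via (17.035,20.22): [(17.9941, 24.2042) (11.6397, 29.6247) (0, 22.36) (0, 0) (12.1676, 0)]  |A|=403.0551
5. canonical 5-gon: [(17.9941, 24.2042) (11.6397, 29.6247) (0, 22.36) (0, 0) (12.1676, 0)]
6. shoelace: 403.0551

Area of P0's cell: 403.0551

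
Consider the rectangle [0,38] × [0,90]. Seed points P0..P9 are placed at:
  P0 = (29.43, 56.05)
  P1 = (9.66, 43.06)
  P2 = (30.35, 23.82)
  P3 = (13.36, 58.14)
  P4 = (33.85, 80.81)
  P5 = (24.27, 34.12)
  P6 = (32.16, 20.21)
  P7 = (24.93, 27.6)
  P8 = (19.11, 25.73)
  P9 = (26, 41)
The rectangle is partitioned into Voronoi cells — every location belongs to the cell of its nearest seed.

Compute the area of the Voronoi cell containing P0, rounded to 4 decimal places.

1. box [0,38]×[0,90]: [(0, 0) (38, 0) (38, 90) (0, 90)]
2. ⊥bis P0·P1 via (19.545,49.555): [(0, 79.3013) (38, 21.4676) (38, 90) (0, 90)]  |A|=1505.3906
3. ⊥bis P0·P2 via (29.89,39.935): [(0, 79.3013) (25.94, 39.8222) (38, 40.1665) (38, 90) (0, 90)]  |A|=1392.6359
4. ⊥bis P0·P3 via (21.395,57.095): [(20.2707, 48.4505) (25.94, 39.8222) (38, 40.1665) (38, 90) (25.6745, 90)]  |A|=750.8195
5. ⊥bis P0·P4 via (31.64,68.43): [(23.0682, 69.9602) (20.2707, 48.4505) (25.94, 39.8222) (38, 40.1665) (38, 67.2947)]  |A|=457.8031
6. ⊥bis P0·P5 via (26.85,45.085): [(23.0682, 69.9602) (20.2707, 48.4505) (21.6833, 46.3007) (38, 42.4615) (38, 67.2947)]  |A|=399.282
7. ⊥bis P0·P6 via (30.795,38.13): [(23.0682, 69.9602) (20.2707, 48.4505) (21.6833, 46.3007) (38, 42.4615) (38, 67.2947)]  |A|=399.282
8. ⊥bis P0·P7 via (27.18,41.825): [(23.0682, 69.9602) (20.2707, 48.4505) (21.6833, 46.3007) (38, 42.4615) (38, 67.2947)]  |A|=399.282
9. ⊥bis P0·P8 via (24.27,40.89): [(23.0682, 69.9602) (20.2707, 48.4505) (21.6833, 46.3007) (38, 42.4615) (38, 67.2947)]  |A|=399.282
10. ⊥bis P0·P9 via (27.715,48.525): [(23.0682, 69.9602) (20.4944, 50.1706) (38, 46.181) (38, 67.2947)]  |A|=335.9805
11. canonical 4-gon: [(23.0682, 69.9602) (20.4944, 50.1706) (38, 46.181) (38, 67.2947)]
12. shoelace: 335.9805

Area of P0's cell: 335.9805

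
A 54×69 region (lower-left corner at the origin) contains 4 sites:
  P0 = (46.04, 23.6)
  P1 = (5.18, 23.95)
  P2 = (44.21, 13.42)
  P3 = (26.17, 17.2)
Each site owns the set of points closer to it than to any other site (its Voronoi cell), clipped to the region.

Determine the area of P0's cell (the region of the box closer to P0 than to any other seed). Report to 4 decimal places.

Area of P0's cell: 1237.1465

1. box [0,54]×[0,69]: [(0, 0) (54, 0) (54, 69) (0, 69)]
2. ⊥bis P0·P1 via (25.61,23.775): [(25.4063, 0) (54, 0) (54, 69) (25.9974, 69)]  |A|=1952.5711
3. ⊥bis P0·P2 via (45.125,18.51): [(25.595, 22.0208) (54, 16.9146) (54, 69) (25.9974, 69)]  |A|=1397.5138
4. ⊥bis P0·P3 via (36.105,20.4): [(25.8537, 52.227) (36.1968, 20.115) (54, 16.9146) (54, 69) (25.9974, 69)]  |A|=1237.1465
5. canonical 5-gon: [(25.8537, 52.227) (36.1968, 20.115) (54, 16.9146) (54, 69) (25.9974, 69)]
6. shoelace: 1237.1465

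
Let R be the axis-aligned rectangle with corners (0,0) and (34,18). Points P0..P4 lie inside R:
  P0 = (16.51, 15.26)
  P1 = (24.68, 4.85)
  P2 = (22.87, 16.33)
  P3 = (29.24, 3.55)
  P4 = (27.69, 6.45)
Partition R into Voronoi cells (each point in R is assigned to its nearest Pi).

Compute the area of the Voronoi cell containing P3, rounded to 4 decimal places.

1. box [0,34]×[0,18]: [(0, 0) (34, 0) (34, 18) (0, 18)]
2. ⊥bis P3·P0 via (22.875,9.405): [(14.2236, 0) (34, 0) (34, 18) (30.7813, 18)]  |A|=206.9559
3. ⊥bis P3·P1 via (26.96,4.2): [(25.7626, 0) (34, 0) (34, 18) (30.8942, 18)]  |A|=102.0884
4. ⊥bis P3·P2 via (26.055,9.94): [(29.0173, 11.4165) (25.7626, 0) (34, 0) (34, 13.9001)]  |A|=81.6507
5. ⊥bis P3·P4 via (28.465,5): [(26.9585, 4.1948) (25.7626, 0) (34, 0) (34, 7.9584)]  |A|=45.2964
6. canonical 4-gon: [(26.9585, 4.1948) (25.7626, 0) (34, 0) (34, 7.9584)]
7. shoelace: 45.2964

Area of P3's cell: 45.2964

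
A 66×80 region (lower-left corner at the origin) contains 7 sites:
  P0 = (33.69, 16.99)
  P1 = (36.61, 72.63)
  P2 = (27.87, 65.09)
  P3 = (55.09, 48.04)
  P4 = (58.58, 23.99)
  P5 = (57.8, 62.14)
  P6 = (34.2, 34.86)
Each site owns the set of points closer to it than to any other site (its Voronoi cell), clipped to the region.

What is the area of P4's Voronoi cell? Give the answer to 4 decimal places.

1. box [0,66]×[0,80]: [(0, 0) (66, 0) (66, 80) (0, 80)]
2. ⊥bis P4·P0 via (46.135,20.49): [(51.8976, 0) (66, 0) (66, 80) (29.3986, 80)]  |A|=2028.1554
3. ⊥bis P4·P1 via (47.595,48.31): [(39.3574, 44.5892) (51.8976, 0) (66, 0) (66, 56.6233)]  |A|=1068.7039
4. ⊥bis P4·P2 via (43.225,44.54): [(49.303, 49.0815) (40.0404, 42.1605) (51.8976, 0) (66, 0) (66, 56.6233)]  |A|=1055.0923
5. ⊥bis P4·P3 via (56.835,36.015): [(42.3596, 33.9144) (51.8976, 0) (66, 0) (66, 37.345)]  |A|=680.5639
6. ⊥bis P4·P5 via (58.19,43.065): [(42.3596, 33.9144) (51.8976, 0) (66, 0) (66, 37.345)]  |A|=680.5639
7. ⊥bis P4·P6 via (46.39,29.425): [(48.8089, 34.8503) (44.6927, 25.6183) (51.8976, 0) (66, 0) (66, 37.345)]  |A|=652.7197
8. canonical 5-gon: [(48.8089, 34.8503) (44.6927, 25.6183) (51.8976, 0) (66, 0) (66, 37.345)]
9. shoelace: 652.7197

Area of P4's cell: 652.7197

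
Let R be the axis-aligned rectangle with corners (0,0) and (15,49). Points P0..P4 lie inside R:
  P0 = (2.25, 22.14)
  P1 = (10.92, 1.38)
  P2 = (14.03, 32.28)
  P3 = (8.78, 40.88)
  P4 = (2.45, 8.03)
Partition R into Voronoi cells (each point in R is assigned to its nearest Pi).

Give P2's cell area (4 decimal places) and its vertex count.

Area of P2's cell: 107.6577 (3 vertices)

1. box [0,15]×[0,49]: [(0, 0) (15, 0) (15, 49) (0, 49)]
2. ⊥bis P2·P0 via (8.14,27.21): [(0, 36.6665) (15, 19.2405) (15, 49) (0, 49)]  |A|=315.6973
3. ⊥bis P2·P1 via (12.475,16.83): [(0, 36.6665) (15, 19.2405) (15, 49) (0, 49)]  |A|=315.6973
4. ⊥bis P2·P3 via (11.405,36.58): [(3.9775, 32.0458) (15, 19.2405) (15, 38.7746)]  |A|=107.6577
5. ⊥bis P2·P4 via (8.24,20.155): [(3.9775, 32.0458) (15, 19.2405) (15, 38.7746)]  |A|=107.6577
6. canonical 3-gon: [(3.9775, 32.0458) (15, 19.2405) (15, 38.7746)]
7. shoelace: 107.6577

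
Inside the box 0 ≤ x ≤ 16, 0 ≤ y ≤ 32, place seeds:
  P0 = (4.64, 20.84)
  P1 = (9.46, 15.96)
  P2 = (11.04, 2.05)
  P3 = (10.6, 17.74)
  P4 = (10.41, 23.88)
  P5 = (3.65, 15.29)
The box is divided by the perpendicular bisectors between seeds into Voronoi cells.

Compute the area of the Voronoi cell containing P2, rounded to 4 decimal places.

1. box [0,16]×[0,32]: [(0, 0) (16, 0) (16, 32) (0, 32)]
2. ⊥bis P2·P0 via (7.84,11.445): [(0, 8.7746) (0, 0) (16, 0) (16, 14.2244)]  |A|=183.992
3. ⊥bis P2·P1 via (10.25,9.005): [(0, 7.8407) (0, 0) (16, 0) (16, 9.6581)]  |A|=139.9909
4. ⊥bis P2·P3 via (10.82,9.895): [(0, 7.8407) (0, 0) (16, 0) (16, 9.6581)]  |A|=139.9909
5. ⊥bis P2·P4 via (10.725,12.965): [(0, 7.8407) (0, 0) (16, 0) (16, 9.6581)]  |A|=139.9909
6. ⊥bis P2·P5 via (7.345,8.67): [(7.3563, 8.6763) (0, 4.5703) (0, 0) (16, 0) (16, 9.6581)]  |A|=127.9618
7. canonical 5-gon: [(7.3563, 8.6763) (0, 4.5703) (0, 0) (16, 0) (16, 9.6581)]
8. shoelace: 127.9618

Area of P2's cell: 127.9618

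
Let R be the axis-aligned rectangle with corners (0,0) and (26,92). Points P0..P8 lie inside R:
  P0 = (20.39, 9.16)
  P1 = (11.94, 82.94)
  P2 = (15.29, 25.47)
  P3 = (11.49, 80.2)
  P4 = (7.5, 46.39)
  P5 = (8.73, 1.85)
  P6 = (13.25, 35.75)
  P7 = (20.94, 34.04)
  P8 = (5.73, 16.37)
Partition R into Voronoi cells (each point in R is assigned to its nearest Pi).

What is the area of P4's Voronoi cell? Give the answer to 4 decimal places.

Area of P4's cell: 518.8993

1. box [0,26]×[0,92]: [(0, 0) (26, 0) (26, 92) (0, 92)]
2. ⊥bis P4·P0 via (13.945,27.775): [(0, 22.9469) (26, 31.9488) (26, 92) (0, 92)]  |A|=1678.3568
3. ⊥bis P4·P1 via (9.72,64.665): [(0, 65.8458) (0, 22.9469) (26, 31.9488) (26, 62.6873)]  |A|=957.2872
4. ⊥bis P4·P2 via (11.395,35.93): [(0, 65.8458) (0, 31.6868) (26, 41.3685) (26, 62.6873)]  |A|=721.2114
5. ⊥bis P4·P3 via (9.495,63.295): [(0, 64.4155) (0, 31.6868) (26, 41.3685) (26, 61.3472)]  |A|=685.1965
6. ⊥bis P4·P5 via (8.115,24.12): [(0, 64.4155) (0, 31.6868) (26, 41.3685) (26, 61.3472)]  |A|=685.1965
7. ⊥bis P4·P6 via (10.375,41.07): [(0, 64.4155) (0, 35.4632) (26, 49.514) (26, 61.3472)]  |A|=530.2123
8. ⊥bis P4·P7 via (14.22,40.215): [(0, 64.4155) (0, 35.4632) (19.5735, 46.041) (26, 53.0347) (26, 61.3472)]  |A|=518.8993
9. ⊥bis P4·P8 via (6.615,31.38): [(0, 64.4155) (0, 35.4632) (19.5735, 46.041) (26, 53.0347) (26, 61.3472)]  |A|=518.8993
10. canonical 5-gon: [(0, 64.4155) (0, 35.4632) (19.5735, 46.041) (26, 53.0347) (26, 61.3472)]
11. shoelace: 518.8993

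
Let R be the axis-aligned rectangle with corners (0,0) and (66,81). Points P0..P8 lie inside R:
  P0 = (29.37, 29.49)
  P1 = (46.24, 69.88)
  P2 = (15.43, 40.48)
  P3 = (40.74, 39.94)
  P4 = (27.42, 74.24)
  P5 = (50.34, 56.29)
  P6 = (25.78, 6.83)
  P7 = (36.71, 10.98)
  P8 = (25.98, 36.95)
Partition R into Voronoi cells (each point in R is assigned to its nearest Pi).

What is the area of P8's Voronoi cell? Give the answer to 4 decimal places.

1. box [0,66]×[0,81]: [(0, 0) (66, 0) (66, 81) (0, 81)]
2. ⊥bis P8·P0 via (27.675,33.22): [(0, 20.6438) (66, 50.6358) (66, 81) (0, 81)]  |A|=2993.7728
3. ⊥bis P8·P1 via (36.11,53.415): [(0, 75.6315) (0, 20.6438) (51.4063, 44.0041)]  |A|=1413.3551
4. ⊥bis P8·P2 via (20.705,38.715): [(27.4138, 58.7653) (17.2869, 28.4994) (51.4063, 44.0041)]  |A|=437.8202
5. ⊥bis P8·P3 via (33.36,38.445): [(29.5042, 57.4792) (27.4138, 58.7653) (17.2869, 28.4994) (33.85, 36.0261)]  |A|=232.1661
6. ⊥bis P8·P4 via (26.7,55.595): [(29.911, 55.471) (26.3574, 55.6082) (17.2869, 28.4994) (33.85, 36.0261)]  |A|=224.6469
7. ⊥bis P8·P5 via (38.16,46.62): [(29.911, 55.471) (26.3574, 55.6082) (17.2869, 28.4994) (33.85, 36.0261)]  |A|=224.6469
8. ⊥bis P8·P6 via (25.88,21.89): [(29.911, 55.471) (26.3574, 55.6082) (17.2869, 28.4994) (33.85, 36.0261)]  |A|=224.6469
9. ⊥bis P8·P7 via (31.345,23.965): [(29.911, 55.471) (26.3574, 55.6082) (17.2869, 28.4994) (33.85, 36.0261)]  |A|=224.6469
10. canonical 4-gon: [(29.911, 55.471) (26.3574, 55.6082) (17.2869, 28.4994) (33.85, 36.0261)]
11. shoelace: 224.6469

Area of P8's cell: 224.6469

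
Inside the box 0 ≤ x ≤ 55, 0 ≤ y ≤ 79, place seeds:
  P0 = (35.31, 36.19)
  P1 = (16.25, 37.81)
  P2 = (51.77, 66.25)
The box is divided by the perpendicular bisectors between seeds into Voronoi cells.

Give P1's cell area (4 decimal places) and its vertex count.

1. box [0,55]×[0,79]: [(0, 0) (55, 0) (55, 79) (0, 79)]
2. ⊥bis P1·P0 via (25.78,37): [(0, 0) (22.6352, 0) (29.3498, 79) (0, 79)]  |A|=2053.4065
3. ⊥bis P1·P2 via (34.01,52.03): [(0, 0) (22.6352, 0) (27.7247, 59.88) (12.4158, 79) (0, 79)]  |A|=1891.5176
4. canonical 5-gon: [(0, 0) (22.6352, 0) (27.7247, 59.88) (12.4158, 79) (0, 79)]
5. shoelace: 1891.5176

Area of P1's cell: 1891.5176 (5 vertices)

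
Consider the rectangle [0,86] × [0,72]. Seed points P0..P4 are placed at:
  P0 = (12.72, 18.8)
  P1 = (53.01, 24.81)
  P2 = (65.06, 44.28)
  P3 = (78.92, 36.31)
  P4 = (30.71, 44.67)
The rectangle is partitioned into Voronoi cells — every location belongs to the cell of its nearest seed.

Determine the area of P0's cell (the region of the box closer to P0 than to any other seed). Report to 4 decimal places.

1. box [0,86]×[0,72]: [(0, 0) (86, 0) (86, 72) (0, 72)]
2. ⊥bis P0·P1 via (32.865,21.805): [(0, 0) (36.1176, 0) (25.3775, 72) (0, 72)]  |A|=2213.8238
3. ⊥bis P0·P2 via (38.89,31.54): [(0, 0) (36.1176, 0) (28.1095, 53.6848) (19.1934, 72) (0, 72)]  |A|=2157.1923
4. ⊥bis P0·P3 via (45.82,27.555): [(0, 0) (36.1176, 0) (28.1095, 53.6848) (19.1934, 72) (0, 72)]  |A|=2157.1923
5. ⊥bis P0·P4 via (21.715,31.735): [(0, 46.8356) (0, 0) (36.1176, 0) (32.5028, 24.2332)]  |A|=1198.7663
6. canonical 4-gon: [(0, 46.8356) (0, 0) (36.1176, 0) (32.5028, 24.2332)]
7. shoelace: 1198.7663

Area of P0's cell: 1198.7663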